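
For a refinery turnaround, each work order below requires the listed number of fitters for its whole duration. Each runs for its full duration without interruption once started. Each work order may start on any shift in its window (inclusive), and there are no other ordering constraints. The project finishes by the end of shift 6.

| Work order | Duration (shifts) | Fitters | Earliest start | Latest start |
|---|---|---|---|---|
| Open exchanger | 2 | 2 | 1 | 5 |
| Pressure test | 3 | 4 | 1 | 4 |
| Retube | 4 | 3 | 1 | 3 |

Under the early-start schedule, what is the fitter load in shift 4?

3

At early start, shift 4 has: Retube.
Demand: 3 = 3.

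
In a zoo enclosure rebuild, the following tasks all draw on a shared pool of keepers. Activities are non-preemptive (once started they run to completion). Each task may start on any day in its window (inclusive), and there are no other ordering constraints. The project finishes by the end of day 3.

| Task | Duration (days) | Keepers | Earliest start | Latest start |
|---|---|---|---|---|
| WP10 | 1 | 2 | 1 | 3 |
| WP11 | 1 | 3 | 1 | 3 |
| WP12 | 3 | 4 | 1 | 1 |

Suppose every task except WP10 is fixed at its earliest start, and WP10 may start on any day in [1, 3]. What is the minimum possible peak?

7

WP10@1: d1:9  d2:4  d3:4 → peak 9
WP10@2: d1:7  d2:6  d3:4 → peak 7
WP10@3: d1:7  d2:4  d3:6 → peak 7
Best is WP10@2, peak 7.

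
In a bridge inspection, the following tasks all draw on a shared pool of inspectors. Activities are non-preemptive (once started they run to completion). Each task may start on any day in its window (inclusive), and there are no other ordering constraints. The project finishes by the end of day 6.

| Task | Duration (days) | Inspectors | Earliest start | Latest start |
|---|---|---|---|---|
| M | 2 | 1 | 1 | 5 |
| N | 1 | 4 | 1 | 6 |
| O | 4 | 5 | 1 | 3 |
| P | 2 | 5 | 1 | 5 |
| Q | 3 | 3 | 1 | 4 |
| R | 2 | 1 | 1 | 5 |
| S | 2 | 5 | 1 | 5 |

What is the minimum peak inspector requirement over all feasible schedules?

10

Early-start (M@1, N@1, O@1, P@1, Q@1, R@1, S@1) gives peak 24: d1:24  d2:20  d3:8  d4:5  d5:0  d6:0.
Shift P→5, Q→2, R→2, S→5.
Schedule M@1, N@1, O@1, P@5, Q@2, R@2, S@5: d1:10  d2:10  d3:9  d4:8  d5:10  d6:10 — peak 10.
Total inspector-days = 57 over 6 days ⇒ peak ≥ ⌈57/6⌉ = 10, so 10 is optimal.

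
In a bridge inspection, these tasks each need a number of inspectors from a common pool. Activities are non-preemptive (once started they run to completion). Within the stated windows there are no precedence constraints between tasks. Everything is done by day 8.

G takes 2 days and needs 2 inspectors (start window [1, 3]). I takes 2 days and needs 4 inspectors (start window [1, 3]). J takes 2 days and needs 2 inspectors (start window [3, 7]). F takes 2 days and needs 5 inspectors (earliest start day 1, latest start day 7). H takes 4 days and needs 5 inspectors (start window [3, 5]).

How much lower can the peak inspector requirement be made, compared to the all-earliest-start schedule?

Early-start peak: d1:11  d2:11  d3:7  d4:7  d5:5  d6:5  d7:0  d8:0 ⇒ 11.
Leveled (G@1, I@1, J@3, F@3, H@5): d1:6  d2:6  d3:7  d4:7  d5:5  d6:5  d7:5  d8:5 ⇒ 7.
Reduction 11 − 7 = 4.

4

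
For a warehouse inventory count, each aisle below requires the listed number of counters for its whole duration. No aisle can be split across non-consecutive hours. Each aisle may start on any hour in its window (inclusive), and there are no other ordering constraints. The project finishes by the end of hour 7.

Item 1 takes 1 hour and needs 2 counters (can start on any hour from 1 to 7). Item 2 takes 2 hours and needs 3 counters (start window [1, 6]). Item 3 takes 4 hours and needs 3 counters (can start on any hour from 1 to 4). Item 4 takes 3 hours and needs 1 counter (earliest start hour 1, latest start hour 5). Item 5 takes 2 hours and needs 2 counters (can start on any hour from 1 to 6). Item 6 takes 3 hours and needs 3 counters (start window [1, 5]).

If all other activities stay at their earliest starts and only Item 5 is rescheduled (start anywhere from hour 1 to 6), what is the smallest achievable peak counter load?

12

Item 5@1: h1:14  h2:12  h3:7  h4:3  h5:0  h6:0  h7:0 → peak 14
Item 5@2: h1:12  h2:12  h3:9  h4:3  h5:0  h6:0  h7:0 → peak 12
Item 5@3: h1:12  h2:10  h3:9  h4:5  h5:0  h6:0  h7:0 → peak 12
Item 5@4: h1:12  h2:10  h3:7  h4:5  h5:2  h6:0  h7:0 → peak 12
Item 5@5: h1:12  h2:10  h3:7  h4:3  h5:2  h6:2  h7:0 → peak 12
Item 5@6: h1:12  h2:10  h3:7  h4:3  h5:0  h6:2  h7:2 → peak 12
Best is Item 5@2, peak 12.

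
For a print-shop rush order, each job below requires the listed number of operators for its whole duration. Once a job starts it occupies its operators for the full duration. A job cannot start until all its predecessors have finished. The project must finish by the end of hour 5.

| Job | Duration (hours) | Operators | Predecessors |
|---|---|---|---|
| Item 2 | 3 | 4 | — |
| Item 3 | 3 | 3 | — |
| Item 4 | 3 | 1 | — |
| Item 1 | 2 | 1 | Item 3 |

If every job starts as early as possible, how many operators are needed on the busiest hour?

8

Early-start schedule: Item 2@1, Item 3@1, Item 4@1, Item 1@4.
Load per hour: hour 1: 8, hour 2: 8, hour 3: 8, hour 4: 1, hour 5: 1.
Peak is 8.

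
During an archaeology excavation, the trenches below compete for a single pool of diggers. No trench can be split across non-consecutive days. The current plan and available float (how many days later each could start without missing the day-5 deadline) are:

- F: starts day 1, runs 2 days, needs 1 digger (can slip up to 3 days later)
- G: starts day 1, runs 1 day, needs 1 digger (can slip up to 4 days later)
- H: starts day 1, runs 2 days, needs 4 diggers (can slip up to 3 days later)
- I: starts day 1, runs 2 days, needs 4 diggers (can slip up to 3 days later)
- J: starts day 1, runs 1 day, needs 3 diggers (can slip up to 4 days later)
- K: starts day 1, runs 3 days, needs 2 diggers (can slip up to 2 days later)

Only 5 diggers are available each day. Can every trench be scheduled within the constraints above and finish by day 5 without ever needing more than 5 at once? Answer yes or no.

Total digger-days = 28; over 5 days the average is 28/5 > 5, so some day must exceed 5.

no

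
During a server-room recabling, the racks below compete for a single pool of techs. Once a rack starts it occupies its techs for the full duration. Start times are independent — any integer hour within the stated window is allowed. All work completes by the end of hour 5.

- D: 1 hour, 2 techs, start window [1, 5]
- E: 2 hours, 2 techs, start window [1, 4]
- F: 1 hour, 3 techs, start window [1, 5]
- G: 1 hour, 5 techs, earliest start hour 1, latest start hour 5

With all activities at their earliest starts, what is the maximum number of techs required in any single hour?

12

Early-start schedule: D@1, E@1, F@1, G@1.
Load per hour: hour 1: 12, hour 2: 2, hour 3: 0, hour 4: 0, hour 5: 0.
Peak is 12.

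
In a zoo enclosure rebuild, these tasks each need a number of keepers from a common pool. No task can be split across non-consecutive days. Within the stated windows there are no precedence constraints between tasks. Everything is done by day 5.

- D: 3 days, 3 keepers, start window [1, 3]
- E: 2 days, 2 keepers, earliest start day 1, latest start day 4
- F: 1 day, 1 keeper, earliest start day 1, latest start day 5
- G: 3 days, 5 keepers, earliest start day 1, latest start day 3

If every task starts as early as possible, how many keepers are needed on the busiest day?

11

Early-start schedule: D@1, E@1, F@1, G@1.
Load per day: day 1: 11, day 2: 10, day 3: 8, day 4: 0, day 5: 0.
Peak is 11.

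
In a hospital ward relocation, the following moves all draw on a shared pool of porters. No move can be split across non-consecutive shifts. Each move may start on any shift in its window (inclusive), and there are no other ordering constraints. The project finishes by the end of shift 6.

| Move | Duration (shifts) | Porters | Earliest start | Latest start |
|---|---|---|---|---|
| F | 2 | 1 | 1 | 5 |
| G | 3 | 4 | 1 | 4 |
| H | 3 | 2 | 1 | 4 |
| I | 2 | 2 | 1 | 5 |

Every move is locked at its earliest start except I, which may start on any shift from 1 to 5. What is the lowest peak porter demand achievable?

7

I@1: s1:9  s2:9  s3:6  s4:0  s5:0  s6:0 → peak 9
I@2: s1:7  s2:9  s3:8  s4:0  s5:0  s6:0 → peak 9
I@3: s1:7  s2:7  s3:8  s4:2  s5:0  s6:0 → peak 8
I@4: s1:7  s2:7  s3:6  s4:2  s5:2  s6:0 → peak 7
I@5: s1:7  s2:7  s3:6  s4:0  s5:2  s6:2 → peak 7
Best is I@4, peak 7.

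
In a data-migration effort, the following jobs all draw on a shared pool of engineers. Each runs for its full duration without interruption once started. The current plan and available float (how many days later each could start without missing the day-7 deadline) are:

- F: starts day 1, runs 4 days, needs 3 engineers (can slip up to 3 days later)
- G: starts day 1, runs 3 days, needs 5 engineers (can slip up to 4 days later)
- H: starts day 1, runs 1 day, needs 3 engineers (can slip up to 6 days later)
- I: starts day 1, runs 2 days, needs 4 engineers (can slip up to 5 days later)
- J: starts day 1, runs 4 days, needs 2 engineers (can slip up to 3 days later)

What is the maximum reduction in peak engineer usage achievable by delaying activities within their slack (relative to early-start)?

Early-start peak: d1:17  d2:14  d3:10  d4:5  d5:0  d6:0  d7:0 ⇒ 17.
Leveled (F@1, G@5, H@1, I@2, J@4): d1:6  d2:7  d3:7  d4:5  d5:7  d6:7  d7:7 ⇒ 7.
Reduction 17 − 7 = 10.

10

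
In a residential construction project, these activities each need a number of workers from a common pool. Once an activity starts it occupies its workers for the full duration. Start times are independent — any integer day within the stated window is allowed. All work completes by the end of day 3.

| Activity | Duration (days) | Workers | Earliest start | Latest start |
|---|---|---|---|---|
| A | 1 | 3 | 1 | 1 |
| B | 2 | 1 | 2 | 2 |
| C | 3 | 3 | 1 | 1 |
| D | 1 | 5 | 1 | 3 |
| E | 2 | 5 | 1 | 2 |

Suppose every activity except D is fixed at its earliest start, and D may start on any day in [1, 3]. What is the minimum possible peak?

11

D@1: d1:16  d2:9  d3:4 → peak 16
D@2: d1:11  d2:14  d3:4 → peak 14
D@3: d1:11  d2:9  d3:9 → peak 11
Best is D@3, peak 11.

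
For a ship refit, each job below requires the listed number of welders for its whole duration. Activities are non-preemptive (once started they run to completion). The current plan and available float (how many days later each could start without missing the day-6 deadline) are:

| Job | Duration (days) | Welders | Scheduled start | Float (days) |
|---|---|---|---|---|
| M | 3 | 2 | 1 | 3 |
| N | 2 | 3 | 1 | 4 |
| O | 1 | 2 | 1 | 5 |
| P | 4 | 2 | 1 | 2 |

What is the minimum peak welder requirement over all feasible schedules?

4

Early-start (M@1, N@1, O@1, P@1) gives peak 9: d1:9  d2:7  d3:4  d4:2  d5:0  d6:0.
Shift N→5, O→4.
Schedule M@1, N@5, O@4, P@1: d1:4  d2:4  d3:4  d4:4  d5:3  d6:3 — peak 4.
Total welder-days = 22 over 6 days ⇒ peak ≥ ⌈22/6⌉ = 4, so 4 is optimal.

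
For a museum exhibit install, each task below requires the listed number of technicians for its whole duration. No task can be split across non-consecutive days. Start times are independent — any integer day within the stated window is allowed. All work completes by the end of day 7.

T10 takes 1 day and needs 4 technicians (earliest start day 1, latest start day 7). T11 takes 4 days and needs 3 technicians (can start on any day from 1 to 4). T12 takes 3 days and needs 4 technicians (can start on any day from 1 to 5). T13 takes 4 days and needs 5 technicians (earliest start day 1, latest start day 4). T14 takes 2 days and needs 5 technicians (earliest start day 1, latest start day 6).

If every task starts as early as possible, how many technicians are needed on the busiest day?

Early-start schedule: T10@1, T11@1, T12@1, T13@1, T14@1.
Load per day: day 1: 21, day 2: 17, day 3: 12, day 4: 8, day 5: 0, day 6: 0, day 7: 0.
Peak is 21.

21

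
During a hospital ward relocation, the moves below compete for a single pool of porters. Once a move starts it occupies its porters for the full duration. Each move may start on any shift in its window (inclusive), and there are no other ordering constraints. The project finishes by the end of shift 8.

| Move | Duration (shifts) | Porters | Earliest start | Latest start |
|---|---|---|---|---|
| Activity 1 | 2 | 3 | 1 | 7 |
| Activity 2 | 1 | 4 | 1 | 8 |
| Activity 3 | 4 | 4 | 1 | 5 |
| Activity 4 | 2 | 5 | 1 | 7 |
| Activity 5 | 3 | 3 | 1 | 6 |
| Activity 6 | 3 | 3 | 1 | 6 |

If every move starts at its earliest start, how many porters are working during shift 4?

At early start, shift 4 has: Activity 3.
Demand: 4 = 4.

4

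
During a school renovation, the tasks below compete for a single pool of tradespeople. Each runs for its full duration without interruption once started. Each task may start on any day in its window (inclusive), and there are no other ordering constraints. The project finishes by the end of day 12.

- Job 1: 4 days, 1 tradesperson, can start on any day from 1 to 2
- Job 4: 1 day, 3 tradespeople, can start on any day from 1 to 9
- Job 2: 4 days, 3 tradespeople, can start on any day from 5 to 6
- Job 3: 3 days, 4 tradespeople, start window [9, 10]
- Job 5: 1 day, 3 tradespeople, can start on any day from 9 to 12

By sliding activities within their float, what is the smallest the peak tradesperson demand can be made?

Early-start (Job 1@1, Job 4@1, Job 2@5, Job 3@9, Job 5@9) gives peak 7: d1:4  d2:1  d3:1  d4:1  d5:3  d6:3  d7:3  d8:3  d9:7  d10:4  d11:4  d12:0.
Shift Job 5→12.
Schedule Job 1@1, Job 4@1, Job 2@5, Job 3@9, Job 5@12: d1:4  d2:1  d3:1  d4:1  d5:3  d6:3  d7:3  d8:3  d9:4  d10:4  d11:4  d12:3 — peak 4.

4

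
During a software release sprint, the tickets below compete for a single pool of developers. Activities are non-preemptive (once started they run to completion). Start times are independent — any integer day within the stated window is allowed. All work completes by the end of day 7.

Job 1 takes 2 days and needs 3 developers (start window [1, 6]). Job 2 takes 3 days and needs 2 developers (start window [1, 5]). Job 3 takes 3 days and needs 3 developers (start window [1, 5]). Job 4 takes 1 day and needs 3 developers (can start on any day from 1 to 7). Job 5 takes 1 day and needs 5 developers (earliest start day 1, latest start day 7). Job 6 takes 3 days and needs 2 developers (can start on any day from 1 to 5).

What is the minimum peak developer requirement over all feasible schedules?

Early-start (Job 1@1, Job 2@1, Job 3@1, Job 4@1, Job 5@1, Job 6@1) gives peak 18: d1:18  d2:10  d3:7  d4:0  d5:0  d6:0  d7:0.
Shift Job 3→3, Job 4→6, Job 5→7, Job 6→4.
Schedule Job 1@1, Job 2@1, Job 3@3, Job 4@6, Job 5@7, Job 6@4: d1:5  d2:5  d3:5  d4:5  d5:5  d6:5  d7:5 — peak 5.
Total developer-days = 35 over 7 days ⇒ peak ≥ ⌈35/7⌉ = 5, so 5 is optimal.

5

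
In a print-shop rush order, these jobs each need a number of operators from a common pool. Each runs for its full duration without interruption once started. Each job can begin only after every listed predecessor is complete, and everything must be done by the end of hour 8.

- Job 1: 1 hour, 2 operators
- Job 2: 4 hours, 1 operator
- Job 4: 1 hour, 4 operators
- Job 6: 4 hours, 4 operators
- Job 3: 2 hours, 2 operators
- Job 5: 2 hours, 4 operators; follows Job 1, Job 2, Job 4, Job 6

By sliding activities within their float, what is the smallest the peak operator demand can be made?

Early-start (Job 1@1, Job 2@1, Job 4@1, Job 6@1, Job 3@1, Job 5@5) gives peak 13: h1:13  h2:7  h3:5  h4:5  h5:4  h6:4  h7:0  h8:0.
Shift Job 4→2, Job 6→3, Job 3→5, Job 5→7.
Schedule Job 1@1, Job 2@1, Job 4@2, Job 6@3, Job 3@5, Job 5@7: h1:3  h2:5  h3:5  h4:5  h5:6  h6:6  h7:4  h8:4 — peak 6.

6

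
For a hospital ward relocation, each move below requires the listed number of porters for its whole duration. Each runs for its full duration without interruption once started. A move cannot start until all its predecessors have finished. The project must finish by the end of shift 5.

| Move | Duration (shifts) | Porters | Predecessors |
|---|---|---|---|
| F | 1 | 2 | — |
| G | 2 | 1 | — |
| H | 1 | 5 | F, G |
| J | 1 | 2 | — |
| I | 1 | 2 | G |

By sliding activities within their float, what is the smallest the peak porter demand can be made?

5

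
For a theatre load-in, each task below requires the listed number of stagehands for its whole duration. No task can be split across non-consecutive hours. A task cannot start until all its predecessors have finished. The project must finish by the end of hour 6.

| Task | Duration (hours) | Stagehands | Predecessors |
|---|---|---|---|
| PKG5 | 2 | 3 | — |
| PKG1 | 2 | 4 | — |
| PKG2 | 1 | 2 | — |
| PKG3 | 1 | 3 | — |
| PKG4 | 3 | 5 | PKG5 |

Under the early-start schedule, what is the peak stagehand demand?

12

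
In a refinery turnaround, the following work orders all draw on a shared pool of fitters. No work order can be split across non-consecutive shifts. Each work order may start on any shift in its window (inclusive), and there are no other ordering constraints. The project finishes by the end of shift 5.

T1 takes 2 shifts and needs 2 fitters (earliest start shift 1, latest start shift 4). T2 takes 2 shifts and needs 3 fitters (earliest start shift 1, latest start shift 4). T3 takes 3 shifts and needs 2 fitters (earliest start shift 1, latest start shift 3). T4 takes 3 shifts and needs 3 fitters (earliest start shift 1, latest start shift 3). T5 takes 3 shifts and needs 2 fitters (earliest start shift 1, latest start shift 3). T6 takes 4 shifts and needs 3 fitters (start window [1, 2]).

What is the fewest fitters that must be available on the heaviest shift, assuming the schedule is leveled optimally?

Early-start (T1@1, T2@1, T3@1, T4@1, T5@1, T6@1) gives peak 15: s1:15  s2:15  s3:10  s4:3  s5:0.
Shift T4→3, T5→3.
Schedule T1@1, T2@1, T3@1, T4@3, T5@3, T6@1: s1:10  s2:10  s3:10  s4:8  s5:5 — peak 10.

10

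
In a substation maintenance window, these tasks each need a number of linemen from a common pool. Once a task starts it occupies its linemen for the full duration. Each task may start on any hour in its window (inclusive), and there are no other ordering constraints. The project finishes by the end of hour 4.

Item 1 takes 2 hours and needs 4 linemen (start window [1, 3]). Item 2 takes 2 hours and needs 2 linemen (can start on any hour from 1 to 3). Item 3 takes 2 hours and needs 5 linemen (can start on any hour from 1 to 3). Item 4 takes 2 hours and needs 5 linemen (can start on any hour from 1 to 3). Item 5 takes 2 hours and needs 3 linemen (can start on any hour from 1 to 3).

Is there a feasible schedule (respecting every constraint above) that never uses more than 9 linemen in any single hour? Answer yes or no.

Total lineman-hours = 38; over 4 hours the average is 38/4 > 9, so some hour must exceed 9.

no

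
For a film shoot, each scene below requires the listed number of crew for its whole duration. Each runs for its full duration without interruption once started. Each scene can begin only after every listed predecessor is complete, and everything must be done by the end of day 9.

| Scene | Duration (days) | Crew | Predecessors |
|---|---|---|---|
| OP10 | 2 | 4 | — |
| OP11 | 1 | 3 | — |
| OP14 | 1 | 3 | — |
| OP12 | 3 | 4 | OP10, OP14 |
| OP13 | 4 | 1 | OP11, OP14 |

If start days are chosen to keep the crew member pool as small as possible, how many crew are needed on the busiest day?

Early-start (OP10@1, OP11@1, OP14@1, OP12@3, OP13@2) gives peak 10: d1:10  d2:5  d3:5  d4:5  d5:5  d6:0  d7:0  d8:0  d9:0.
Shift OP11→3, OP14→4, OP12→5, OP13→5.
Schedule OP10@1, OP11@3, OP14@4, OP12@5, OP13@5: d1:4  d2:4  d3:3  d4:3  d5:5  d6:5  d7:5  d8:1  d9:0 — peak 5.

5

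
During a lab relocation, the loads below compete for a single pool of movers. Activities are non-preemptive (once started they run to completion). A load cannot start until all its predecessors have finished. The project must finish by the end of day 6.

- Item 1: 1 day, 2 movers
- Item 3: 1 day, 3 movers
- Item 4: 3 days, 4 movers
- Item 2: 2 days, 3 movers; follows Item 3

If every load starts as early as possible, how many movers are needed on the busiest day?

Early-start schedule: Item 1@1, Item 3@1, Item 4@1, Item 2@2.
Load per day: day 1: 9, day 2: 7, day 3: 7, day 4: 0, day 5: 0, day 6: 0.
Peak is 9.

9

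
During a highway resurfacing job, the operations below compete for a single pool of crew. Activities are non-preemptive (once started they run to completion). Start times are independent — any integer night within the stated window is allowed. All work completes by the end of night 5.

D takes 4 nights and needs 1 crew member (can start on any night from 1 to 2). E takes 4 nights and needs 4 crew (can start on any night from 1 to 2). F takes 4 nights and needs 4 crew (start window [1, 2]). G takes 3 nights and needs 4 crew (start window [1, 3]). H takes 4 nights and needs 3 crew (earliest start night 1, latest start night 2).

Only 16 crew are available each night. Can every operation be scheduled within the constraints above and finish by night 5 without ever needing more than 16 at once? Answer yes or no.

Schedule D@1, E@1, F@1, G@1, H@1: n1:16  n2:16  n3:16  n4:12  n5:0 — peak 16 ≤ 16.

yes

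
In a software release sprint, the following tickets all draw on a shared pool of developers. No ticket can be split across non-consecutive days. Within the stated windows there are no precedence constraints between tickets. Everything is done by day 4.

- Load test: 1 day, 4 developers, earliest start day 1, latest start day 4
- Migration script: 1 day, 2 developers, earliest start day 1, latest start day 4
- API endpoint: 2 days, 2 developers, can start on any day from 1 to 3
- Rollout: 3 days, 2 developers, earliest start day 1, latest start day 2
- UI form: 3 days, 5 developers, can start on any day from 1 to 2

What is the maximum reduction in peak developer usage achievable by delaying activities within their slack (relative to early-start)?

6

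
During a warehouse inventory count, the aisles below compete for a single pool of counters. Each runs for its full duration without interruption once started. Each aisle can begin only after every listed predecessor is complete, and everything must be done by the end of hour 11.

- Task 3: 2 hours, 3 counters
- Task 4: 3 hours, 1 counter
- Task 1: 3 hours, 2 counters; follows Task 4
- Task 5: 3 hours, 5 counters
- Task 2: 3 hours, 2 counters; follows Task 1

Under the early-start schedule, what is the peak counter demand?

Early-start schedule: Task 3@1, Task 4@1, Task 1@4, Task 5@1, Task 2@7.
Load per hour: hour 1: 9, hour 2: 9, hour 3: 6, hour 4: 2, hour 5: 2, hour 6: 2, hour 7: 2, hour 8: 2, hour 9: 2, hour 10: 0, hour 11: 0.
Peak is 9.

9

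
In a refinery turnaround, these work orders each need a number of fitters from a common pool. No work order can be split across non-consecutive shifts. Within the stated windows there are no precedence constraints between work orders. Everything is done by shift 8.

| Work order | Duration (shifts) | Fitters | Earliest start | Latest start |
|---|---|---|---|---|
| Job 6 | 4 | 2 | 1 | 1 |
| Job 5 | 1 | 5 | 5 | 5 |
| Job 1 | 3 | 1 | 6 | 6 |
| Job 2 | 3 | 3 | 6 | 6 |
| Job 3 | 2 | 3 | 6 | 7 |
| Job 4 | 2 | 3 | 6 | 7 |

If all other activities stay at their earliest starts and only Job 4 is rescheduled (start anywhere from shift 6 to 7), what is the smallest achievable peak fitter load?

10

Job 4@6: s1:2  s2:2  s3:2  s4:2  s5:5  s6:10  s7:10  s8:4 → peak 10
Job 4@7: s1:2  s2:2  s3:2  s4:2  s5:5  s6:7  s7:10  s8:7 → peak 10
Best is Job 4@6, peak 10.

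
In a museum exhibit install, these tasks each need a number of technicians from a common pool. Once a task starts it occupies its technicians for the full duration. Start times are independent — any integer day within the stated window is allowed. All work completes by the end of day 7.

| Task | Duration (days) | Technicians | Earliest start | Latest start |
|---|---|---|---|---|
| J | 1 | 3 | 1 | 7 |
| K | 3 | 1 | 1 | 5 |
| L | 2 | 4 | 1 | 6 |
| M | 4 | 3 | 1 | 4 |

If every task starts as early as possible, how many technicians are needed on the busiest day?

Early-start schedule: J@1, K@1, L@1, M@1.
Load per day: day 1: 11, day 2: 8, day 3: 4, day 4: 3, day 5: 0, day 6: 0, day 7: 0.
Peak is 11.

11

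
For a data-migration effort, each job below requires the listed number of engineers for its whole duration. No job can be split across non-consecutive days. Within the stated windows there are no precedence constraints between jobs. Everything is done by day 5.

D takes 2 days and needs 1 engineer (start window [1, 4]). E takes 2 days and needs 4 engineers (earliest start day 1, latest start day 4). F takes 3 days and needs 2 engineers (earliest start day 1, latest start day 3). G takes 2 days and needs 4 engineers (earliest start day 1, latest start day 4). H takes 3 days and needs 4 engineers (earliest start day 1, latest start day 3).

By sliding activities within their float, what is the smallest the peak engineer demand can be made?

8

Early-start (D@1, E@1, F@1, G@1, H@1) gives peak 15: d1:15  d2:15  d3:6  d4:0  d5:0.
Shift G→4, H→3.
Schedule D@1, E@1, F@1, G@4, H@3: d1:7  d2:7  d3:6  d4:8  d5:8 — peak 8.
Total engineer-days = 36 over 5 days ⇒ peak ≥ ⌈36/5⌉ = 8, so 8 is optimal.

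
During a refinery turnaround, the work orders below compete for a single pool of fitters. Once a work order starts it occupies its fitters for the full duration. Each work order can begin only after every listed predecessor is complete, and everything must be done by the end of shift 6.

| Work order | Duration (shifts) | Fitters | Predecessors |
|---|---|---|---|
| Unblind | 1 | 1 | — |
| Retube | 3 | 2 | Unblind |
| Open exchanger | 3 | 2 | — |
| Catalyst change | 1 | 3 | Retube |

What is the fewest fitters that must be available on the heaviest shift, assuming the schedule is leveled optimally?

4

Schedule Unblind@1, Retube@2, Open exchanger@1, Catalyst change@5: s1:3  s2:4  s3:4  s4:2  s5:3  s6:0 — peak 4.
No arrangement of the 16 feasible schedules does better.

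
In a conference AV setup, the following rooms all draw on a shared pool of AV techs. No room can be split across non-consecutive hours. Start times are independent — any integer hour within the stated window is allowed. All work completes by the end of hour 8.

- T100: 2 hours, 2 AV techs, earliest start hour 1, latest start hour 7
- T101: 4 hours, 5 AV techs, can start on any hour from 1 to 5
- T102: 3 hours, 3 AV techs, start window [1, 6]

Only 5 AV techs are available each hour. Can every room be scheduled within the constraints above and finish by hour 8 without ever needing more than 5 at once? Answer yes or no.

Schedule T100@1, T101@4, T102@1: h1:5  h2:5  h3:3  h4:5  h5:5  h6:5  h7:5  h8:0 — peak 5 ≤ 5.

yes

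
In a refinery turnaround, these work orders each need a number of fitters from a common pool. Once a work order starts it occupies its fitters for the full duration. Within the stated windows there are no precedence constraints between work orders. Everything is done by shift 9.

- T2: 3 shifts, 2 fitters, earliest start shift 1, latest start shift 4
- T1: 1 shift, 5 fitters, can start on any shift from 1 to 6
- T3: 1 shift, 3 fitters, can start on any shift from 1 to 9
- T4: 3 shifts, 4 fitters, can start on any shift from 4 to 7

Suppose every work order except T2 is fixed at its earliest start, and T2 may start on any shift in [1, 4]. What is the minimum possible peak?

T2@1: s1:10  s2:2  s3:2  s4:4  s5:4  s6:4  s7:0  s8:0  s9:0 → peak 10
T2@2: s1:8  s2:2  s3:2  s4:6  s5:4  s6:4  s7:0  s8:0  s9:0 → peak 8
T2@3: s1:8  s2:0  s3:2  s4:6  s5:6  s6:4  s7:0  s8:0  s9:0 → peak 8
T2@4: s1:8  s2:0  s3:0  s4:6  s5:6  s6:6  s7:0  s8:0  s9:0 → peak 8
Best is T2@2, peak 8.

8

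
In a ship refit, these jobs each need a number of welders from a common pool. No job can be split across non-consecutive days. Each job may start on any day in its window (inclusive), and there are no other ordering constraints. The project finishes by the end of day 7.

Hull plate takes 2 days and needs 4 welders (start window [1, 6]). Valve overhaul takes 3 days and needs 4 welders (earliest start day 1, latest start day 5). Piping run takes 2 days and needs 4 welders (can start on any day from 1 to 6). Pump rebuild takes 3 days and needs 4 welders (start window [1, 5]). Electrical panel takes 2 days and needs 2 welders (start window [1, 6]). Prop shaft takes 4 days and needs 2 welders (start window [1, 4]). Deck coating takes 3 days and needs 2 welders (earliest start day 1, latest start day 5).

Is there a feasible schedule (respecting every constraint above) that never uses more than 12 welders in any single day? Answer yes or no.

yes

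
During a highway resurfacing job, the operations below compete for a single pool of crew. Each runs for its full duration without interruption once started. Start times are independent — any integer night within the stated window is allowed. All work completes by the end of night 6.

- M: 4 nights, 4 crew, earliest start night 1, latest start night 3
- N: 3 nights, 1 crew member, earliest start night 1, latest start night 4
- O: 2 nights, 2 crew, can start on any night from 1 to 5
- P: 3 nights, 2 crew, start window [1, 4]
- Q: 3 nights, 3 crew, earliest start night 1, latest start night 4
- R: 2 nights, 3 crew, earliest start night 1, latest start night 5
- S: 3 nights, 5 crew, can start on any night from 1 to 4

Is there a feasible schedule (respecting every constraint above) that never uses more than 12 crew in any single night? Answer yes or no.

yes

Schedule M@1, N@1, O@5, P@1, Q@1, R@5, S@4: n1:10  n2:10  n3:10  n4:9  n5:10  n6:10 — peak 10 ≤ 12.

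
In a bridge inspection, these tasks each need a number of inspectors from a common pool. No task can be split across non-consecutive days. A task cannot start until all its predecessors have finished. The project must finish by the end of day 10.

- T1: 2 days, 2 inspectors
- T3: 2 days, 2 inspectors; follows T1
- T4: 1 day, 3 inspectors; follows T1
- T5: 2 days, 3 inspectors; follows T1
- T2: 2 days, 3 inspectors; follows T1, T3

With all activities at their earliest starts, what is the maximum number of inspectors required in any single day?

Early-start schedule: T1@1, T3@3, T4@3, T5@3, T2@5.
Load per day: day 1: 2, day 2: 2, day 3: 8, day 4: 5, day 5: 3, day 6: 3, day 7: 0, day 8: 0, day 9: 0, day 10: 0.
Peak is 8.

8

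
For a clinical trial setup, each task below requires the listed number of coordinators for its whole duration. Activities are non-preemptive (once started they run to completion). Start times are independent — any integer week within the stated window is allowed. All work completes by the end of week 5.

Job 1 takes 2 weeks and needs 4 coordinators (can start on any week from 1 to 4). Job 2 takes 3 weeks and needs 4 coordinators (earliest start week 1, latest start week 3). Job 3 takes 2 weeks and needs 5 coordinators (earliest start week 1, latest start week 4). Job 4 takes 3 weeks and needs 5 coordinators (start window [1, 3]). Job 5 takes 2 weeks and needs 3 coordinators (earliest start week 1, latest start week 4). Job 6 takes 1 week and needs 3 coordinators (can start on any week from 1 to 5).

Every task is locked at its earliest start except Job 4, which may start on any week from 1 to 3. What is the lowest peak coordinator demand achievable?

Job 4@1: w1:24  w2:21  w3:9  w4:0  w5:0 → peak 24
Job 4@2: w1:19  w2:21  w3:9  w4:5  w5:0 → peak 21
Job 4@3: w1:19  w2:16  w3:9  w4:5  w5:5 → peak 19
Best is Job 4@3, peak 19.

19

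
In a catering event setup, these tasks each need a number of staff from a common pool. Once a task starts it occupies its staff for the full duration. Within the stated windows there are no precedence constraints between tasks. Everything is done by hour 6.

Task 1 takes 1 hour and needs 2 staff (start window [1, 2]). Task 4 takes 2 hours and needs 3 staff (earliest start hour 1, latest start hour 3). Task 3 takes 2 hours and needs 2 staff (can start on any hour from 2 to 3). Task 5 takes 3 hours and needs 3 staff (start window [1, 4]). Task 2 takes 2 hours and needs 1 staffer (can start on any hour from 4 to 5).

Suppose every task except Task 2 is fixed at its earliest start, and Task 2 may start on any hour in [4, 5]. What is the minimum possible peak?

8

Task 2@4: h1:8  h2:8  h3:5  h4:1  h5:1  h6:0 → peak 8
Task 2@5: h1:8  h2:8  h3:5  h4:0  h5:1  h6:1 → peak 8
Best is Task 2@4, peak 8.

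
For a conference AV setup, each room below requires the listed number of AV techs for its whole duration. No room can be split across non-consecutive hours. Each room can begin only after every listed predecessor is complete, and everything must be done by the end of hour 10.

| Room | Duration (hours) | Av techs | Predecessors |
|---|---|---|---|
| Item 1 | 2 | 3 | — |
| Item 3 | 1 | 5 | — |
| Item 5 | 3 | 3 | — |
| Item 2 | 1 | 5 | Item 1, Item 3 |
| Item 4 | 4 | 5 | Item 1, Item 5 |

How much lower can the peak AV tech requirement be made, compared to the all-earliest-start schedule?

Early-start peak: h1:11  h2:6  h3:8  h4:5  h5:5  h6:5  h7:5  h8:0  h9:0  h10:0 ⇒ 11.
Leveled (Item 1@1, Item 3@4, Item 5@1, Item 2@5, Item 4@6): h1:6  h2:6  h3:3  h4:5  h5:5  h6:5  h7:5  h8:5  h9:5  h10:0 ⇒ 6.
Reduction 11 − 6 = 5.

5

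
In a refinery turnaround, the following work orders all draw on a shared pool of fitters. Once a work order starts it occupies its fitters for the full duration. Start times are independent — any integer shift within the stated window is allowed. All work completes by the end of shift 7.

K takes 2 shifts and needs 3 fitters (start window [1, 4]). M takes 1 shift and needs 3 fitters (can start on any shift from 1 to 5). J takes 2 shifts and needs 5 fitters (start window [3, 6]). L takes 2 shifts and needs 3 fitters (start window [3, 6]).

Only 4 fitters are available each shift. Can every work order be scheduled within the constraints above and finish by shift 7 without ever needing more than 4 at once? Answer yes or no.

no

The minimum achievable peak is 5; 4 < 5, so no feasible schedule stays within the cap.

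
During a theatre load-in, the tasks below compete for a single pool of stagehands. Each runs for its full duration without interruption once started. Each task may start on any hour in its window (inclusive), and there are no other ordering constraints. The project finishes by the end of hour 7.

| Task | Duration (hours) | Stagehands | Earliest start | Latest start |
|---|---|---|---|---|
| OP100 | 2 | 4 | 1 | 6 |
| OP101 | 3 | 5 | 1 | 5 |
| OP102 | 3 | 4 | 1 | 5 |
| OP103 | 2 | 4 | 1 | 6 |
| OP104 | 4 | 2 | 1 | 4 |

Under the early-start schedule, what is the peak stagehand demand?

19

Early-start schedule: OP100@1, OP101@1, OP102@1, OP103@1, OP104@1.
Load per hour: hour 1: 19, hour 2: 19, hour 3: 11, hour 4: 2, hour 5: 0, hour 6: 0, hour 7: 0.
Peak is 19.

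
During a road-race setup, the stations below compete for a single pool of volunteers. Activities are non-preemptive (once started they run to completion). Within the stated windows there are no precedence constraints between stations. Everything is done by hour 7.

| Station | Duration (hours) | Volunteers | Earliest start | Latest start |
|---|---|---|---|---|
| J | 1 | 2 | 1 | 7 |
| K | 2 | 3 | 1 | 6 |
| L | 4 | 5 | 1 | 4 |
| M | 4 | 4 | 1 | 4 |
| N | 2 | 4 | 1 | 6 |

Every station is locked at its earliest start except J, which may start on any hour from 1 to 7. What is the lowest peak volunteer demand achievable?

16

J@1: h1:18  h2:16  h3:9  h4:9  h5:0  h6:0  h7:0 → peak 18
J@2: h1:16  h2:18  h3:9  h4:9  h5:0  h6:0  h7:0 → peak 18
J@3: h1:16  h2:16  h3:11  h4:9  h5:0  h6:0  h7:0 → peak 16
J@4: h1:16  h2:16  h3:9  h4:11  h5:0  h6:0  h7:0 → peak 16
J@5: h1:16  h2:16  h3:9  h4:9  h5:2  h6:0  h7:0 → peak 16
J@6: h1:16  h2:16  h3:9  h4:9  h5:0  h6:2  h7:0 → peak 16
J@7: h1:16  h2:16  h3:9  h4:9  h5:0  h6:0  h7:2 → peak 16
Best is J@3, peak 16.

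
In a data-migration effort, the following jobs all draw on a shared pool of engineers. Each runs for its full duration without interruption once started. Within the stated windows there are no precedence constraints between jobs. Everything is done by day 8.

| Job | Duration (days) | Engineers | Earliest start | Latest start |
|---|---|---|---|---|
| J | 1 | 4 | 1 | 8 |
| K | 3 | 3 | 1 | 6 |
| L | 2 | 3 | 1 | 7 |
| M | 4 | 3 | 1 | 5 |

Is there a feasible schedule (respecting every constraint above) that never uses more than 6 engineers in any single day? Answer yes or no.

Schedule J@1, K@2, L@2, M@4: d1:4  d2:6  d3:6  d4:6  d5:3  d6:3  d7:3  d8:0 — peak 6 ≤ 6.

yes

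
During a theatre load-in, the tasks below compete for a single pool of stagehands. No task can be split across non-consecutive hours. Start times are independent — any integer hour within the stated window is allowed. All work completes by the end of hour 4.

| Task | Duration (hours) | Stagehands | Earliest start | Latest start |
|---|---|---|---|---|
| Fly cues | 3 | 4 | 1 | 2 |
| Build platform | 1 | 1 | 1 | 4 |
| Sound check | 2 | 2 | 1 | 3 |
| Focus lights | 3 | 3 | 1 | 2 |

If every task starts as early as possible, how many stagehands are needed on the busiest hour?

Early-start schedule: Fly cues@1, Build platform@1, Sound check@1, Focus lights@1.
Load per hour: hour 1: 10, hour 2: 9, hour 3: 7, hour 4: 0.
Peak is 10.

10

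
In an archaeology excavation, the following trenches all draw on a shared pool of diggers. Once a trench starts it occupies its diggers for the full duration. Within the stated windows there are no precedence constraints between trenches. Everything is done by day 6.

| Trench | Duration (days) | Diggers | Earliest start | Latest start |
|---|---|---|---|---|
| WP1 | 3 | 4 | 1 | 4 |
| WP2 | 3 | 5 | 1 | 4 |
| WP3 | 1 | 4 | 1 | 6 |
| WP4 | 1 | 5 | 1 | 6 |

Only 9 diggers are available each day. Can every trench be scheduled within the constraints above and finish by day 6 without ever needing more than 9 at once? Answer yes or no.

yes

Schedule WP1@1, WP2@1, WP3@4, WP4@4: d1:9  d2:9  d3:9  d4:9  d5:0  d6:0 — peak 9 ≤ 9.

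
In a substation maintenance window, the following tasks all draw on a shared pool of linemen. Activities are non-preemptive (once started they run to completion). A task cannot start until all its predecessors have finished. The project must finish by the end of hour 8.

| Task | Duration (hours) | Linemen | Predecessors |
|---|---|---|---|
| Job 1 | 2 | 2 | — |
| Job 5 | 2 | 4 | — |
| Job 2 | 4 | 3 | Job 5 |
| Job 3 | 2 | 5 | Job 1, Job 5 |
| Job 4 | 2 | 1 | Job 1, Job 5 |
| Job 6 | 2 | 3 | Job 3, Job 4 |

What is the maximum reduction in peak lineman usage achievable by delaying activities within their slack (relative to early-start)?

3

Early-start peak: h1:6  h2:6  h3:9  h4:9  h5:6  h6:6  h7:0  h8:0 ⇒ 9.
Leveled (Job 1@1, Job 5@1, Job 2@5, Job 3@3, Job 4@3, Job 6@5): h1:6  h2:6  h3:6  h4:6  h5:6  h6:6  h7:3  h8:3 ⇒ 6.
Reduction 9 − 6 = 3.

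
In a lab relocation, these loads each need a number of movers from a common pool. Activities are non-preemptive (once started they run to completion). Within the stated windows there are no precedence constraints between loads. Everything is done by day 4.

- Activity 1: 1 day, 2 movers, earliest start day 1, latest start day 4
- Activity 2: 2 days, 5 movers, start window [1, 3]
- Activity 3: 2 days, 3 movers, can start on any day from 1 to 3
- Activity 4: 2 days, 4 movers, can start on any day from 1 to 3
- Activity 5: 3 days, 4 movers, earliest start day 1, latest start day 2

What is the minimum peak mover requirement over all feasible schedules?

11

Early-start (Activity 1@1, Activity 2@1, Activity 3@1, Activity 4@1, Activity 5@1) gives peak 18: d1:18  d2:16  d3:4  d4:0.
Shift Activity 3→3, Activity 4→3.
Schedule Activity 1@1, Activity 2@1, Activity 3@3, Activity 4@3, Activity 5@1: d1:11  d2:9  d3:11  d4:7 — peak 11.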